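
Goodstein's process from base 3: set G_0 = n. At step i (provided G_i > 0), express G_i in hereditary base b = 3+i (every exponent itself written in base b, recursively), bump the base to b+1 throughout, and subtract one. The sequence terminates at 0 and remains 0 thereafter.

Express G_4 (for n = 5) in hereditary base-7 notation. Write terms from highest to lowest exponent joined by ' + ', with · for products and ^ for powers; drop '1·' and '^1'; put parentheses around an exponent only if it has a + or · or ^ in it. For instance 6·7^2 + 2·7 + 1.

4

i=0: 5 = 3 + 2 (b=3); 3→4: 4 + 2 = 6; 6−1 = 5
i=1: 5 = 4 + 1 (b=4); 4→5: 5 + 1 = 6; 6−1 = 5
i=2: 5 = 5 (b=5); 5→6: 6 = 6; 6−1 = 5
i=3: 5 = 5 (b=6); 6→7: 5 = 5; 5−1 = 4
i=4: 4 = 4 (b=7); 7→8: 4 = 4; 4−1 = 3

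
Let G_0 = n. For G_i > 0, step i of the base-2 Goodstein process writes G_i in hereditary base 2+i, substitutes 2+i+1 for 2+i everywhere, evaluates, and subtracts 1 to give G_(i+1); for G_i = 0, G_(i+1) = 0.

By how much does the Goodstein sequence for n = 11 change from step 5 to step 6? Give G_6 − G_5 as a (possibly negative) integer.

128452926

i=0: 11 = 2^(2 + 1) + 2 + 1 (b=2); 2→3: 3^(3 + 1) + 3 + 1 = 85; 85−1 = 84
i=1: 84 = 3^(3 + 1) + 3 (b=3); 3→4: 4^(4 + 1) + 4 = 1028; 1028−1 = 1027
i=2: 1027 = 4^(4 + 1) + 3 (b=4); 4→5: 5^(5 + 1) + 3 = 15628; 15628−1 = 15627
i=3: 15627 = 5^(5 + 1) + 2 (b=5); 5→6: 6^(6 + 1) + 2 = 279938; 279938−1 = 279937
i=4: 279937 = 6^(6 + 1) + 1 (b=6); 6→7: 7^(7 + 1) + 1 = 5764802; 5764802−1 = 5764801
i=5: 5764801 = 7^(7 + 1) (b=7); 7→8: 8^(8 + 1) = 134217728; 134217728−1 = 134217727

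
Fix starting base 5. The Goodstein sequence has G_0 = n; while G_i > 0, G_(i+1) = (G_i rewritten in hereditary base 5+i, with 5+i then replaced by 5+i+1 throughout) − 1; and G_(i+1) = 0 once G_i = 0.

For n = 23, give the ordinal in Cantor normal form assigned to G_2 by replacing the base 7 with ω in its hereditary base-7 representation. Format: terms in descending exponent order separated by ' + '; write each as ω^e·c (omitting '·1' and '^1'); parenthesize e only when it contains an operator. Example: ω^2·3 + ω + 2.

ω·4 + 1

i=0: 23 = 4·5 + 3 (b=5); 5→6: 4·6 + 3 = 27; 27−1 = 26
i=1: 26 = 4·6 + 2 (b=6); 6→7: 4·7 + 2 = 30; 30−1 = 29
i=2: 29 = 4·7 + 1 (b=7); 7→8: 4·8 + 1 = 33; 33−1 = 32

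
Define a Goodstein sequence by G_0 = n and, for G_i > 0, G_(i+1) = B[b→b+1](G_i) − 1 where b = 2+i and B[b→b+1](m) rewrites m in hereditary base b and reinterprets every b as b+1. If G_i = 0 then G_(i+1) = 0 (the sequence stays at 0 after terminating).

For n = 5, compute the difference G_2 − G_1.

G_0=5  [base 2] 2^2 + 1  →[2↦3]→  3^3 + 1 = 28  −1 ⇒ G_1=27
G_1=27  [base 3] 3^3  →[3↦4]→  4^4 = 256  −1 ⇒ G_2=255

228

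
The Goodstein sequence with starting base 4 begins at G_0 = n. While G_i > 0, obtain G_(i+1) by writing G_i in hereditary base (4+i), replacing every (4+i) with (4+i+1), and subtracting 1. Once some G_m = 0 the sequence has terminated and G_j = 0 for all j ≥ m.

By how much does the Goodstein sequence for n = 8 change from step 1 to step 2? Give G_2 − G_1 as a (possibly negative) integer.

0

8 —HB4→ 2·4 —bump→ 2·5 = 10 —(−1)→ 9
9 —HB5→ 5 + 4 —bump→ 6 + 4 = 10 —(−1)→ 9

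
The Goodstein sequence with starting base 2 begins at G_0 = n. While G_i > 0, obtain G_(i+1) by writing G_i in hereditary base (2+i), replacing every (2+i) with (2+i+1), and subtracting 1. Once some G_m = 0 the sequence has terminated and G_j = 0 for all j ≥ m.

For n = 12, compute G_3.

G_0 = 12. HB_2(12) = 2^(2 + 1) + 2^2. Bump = 108. G_1 = 107.
G_1 = 107. HB_3(107) = 3^(3 + 1) + 2·3^2 + 2·3 + 2. Bump = 1066. G_2 = 1065.
G_2 = 1065. HB_4(1065) = 4^(4 + 1) + 2·4^2 + 2·4 + 1. Bump = 15686. G_3 = 15685.
G_3 = 15685. HB_5(15685) = 5^(5 + 1) + 2·5^2 + 2·5. Bump = 280020. G_4 = 280019.

15685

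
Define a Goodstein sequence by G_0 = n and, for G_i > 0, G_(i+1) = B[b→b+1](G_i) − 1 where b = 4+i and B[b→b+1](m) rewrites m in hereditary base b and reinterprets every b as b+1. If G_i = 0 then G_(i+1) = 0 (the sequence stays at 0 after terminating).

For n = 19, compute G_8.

87

base 4: 19 = 4^2 + 3; at 5: 5^2 + 3 = 28; next = 27
base 5: 27 = 5^2 + 2; at 6: 6^2 + 2 = 38; next = 37
base 6: 37 = 6^2 + 1; at 7: 7^2 + 1 = 50; next = 49
base 7: 49 = 7^2; at 8: 8^2 = 64; next = 63
base 8: 63 = 7·8 + 7; at 9: 7·9 + 7 = 70; next = 69
base 9: 69 = 7·9 + 6; at 10: 7·10 + 6 = 76; next = 75
base 10: 75 = 7·10 + 5; at 11: 7·11 + 5 = 82; next = 81
base 11: 81 = 7·11 + 4; at 12: 7·12 + 4 = 88; next = 87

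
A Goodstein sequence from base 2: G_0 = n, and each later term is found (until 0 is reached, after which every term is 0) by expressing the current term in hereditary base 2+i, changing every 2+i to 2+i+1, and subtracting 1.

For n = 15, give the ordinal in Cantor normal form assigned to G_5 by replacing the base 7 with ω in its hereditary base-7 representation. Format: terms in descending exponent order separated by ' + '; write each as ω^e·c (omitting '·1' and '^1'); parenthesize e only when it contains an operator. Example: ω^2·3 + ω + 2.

[0] 15 ≡ 2^(2 + 1) + 2^2 + 2 + 1 (base 2). Lift 3: 112. −1: 111.
[1] 111 ≡ 3^(3 + 1) + 3^3 + 3 (base 3). Lift 4: 1284. −1: 1283.
[2] 1283 ≡ 4^(4 + 1) + 4^4 + 3 (base 4). Lift 5: 18753. −1: 18752.
[3] 18752 ≡ 5^(5 + 1) + 5^5 + 2 (base 5). Lift 6: 326594. −1: 326593.
[4] 326593 ≡ 6^(6 + 1) + 6^6 + 1 (base 6). Lift 7: 6588345. −1: 6588344.

ω^(ω + 1) + ω^ω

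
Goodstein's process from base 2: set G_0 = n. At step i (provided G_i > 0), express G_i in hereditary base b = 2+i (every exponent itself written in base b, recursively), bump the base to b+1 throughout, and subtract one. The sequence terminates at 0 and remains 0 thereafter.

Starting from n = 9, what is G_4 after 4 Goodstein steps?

step 0: 9 = 2^(2 + 1) + 1; sub 3 for 2: 3^(3 + 1) + 1; = 82; G_1 = 82−1 = 81
step 1: 81 = 3^(3 + 1); sub 4 for 3: 4^(4 + 1); = 1024; G_2 = 1024−1 = 1023
step 2: 1023 = 3·4^4 + 3·4^3 + 3·4^2 + 3·4 + 3; sub 5 for 4: 3·5^5 + 3·5^3 + 3·5^2 + 3·5 + 3; = 9843; G_3 = 9843−1 = 9842
step 3: 9842 = 3·5^5 + 3·5^3 + 3·5^2 + 3·5 + 2; sub 6 for 5: 3·6^6 + 3·6^3 + 3·6^2 + 3·6 + 2; = 140744; G_4 = 140744−1 = 140743
step 4: 140743 = 3·6^6 + 3·6^3 + 3·6^2 + 3·6 + 1; sub 7 for 6: 3·7^7 + 3·7^3 + 3·7^2 + 3·7 + 1; = 2471827; G_5 = 2471827−1 = 2471826

140743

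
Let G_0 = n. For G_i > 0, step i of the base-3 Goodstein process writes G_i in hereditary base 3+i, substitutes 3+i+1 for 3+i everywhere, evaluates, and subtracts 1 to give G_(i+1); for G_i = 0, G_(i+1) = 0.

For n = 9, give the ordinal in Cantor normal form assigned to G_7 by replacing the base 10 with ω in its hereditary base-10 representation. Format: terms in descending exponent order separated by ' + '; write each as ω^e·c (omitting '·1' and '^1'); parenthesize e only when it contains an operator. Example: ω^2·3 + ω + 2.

G_0=9  [base 3] 3^2  →[3↦4]→  4^2 = 16  −1 ⇒ G_1=15
G_1=15  [base 4] 3·4 + 3  →[4↦5]→  3·5 + 3 = 18  −1 ⇒ G_2=17
G_2=17  [base 5] 3·5 + 2  →[5↦6]→  3·6 + 2 = 20  −1 ⇒ G_3=19
G_3=19  [base 6] 3·6 + 1  →[6↦7]→  3·7 + 1 = 22  −1 ⇒ G_4=21
G_4=21  [base 7] 3·7  →[7↦8]→  3·8 = 24  −1 ⇒ G_5=23
G_5=23  [base 8] 2·8 + 7  →[8↦9]→  2·9 + 7 = 25  −1 ⇒ G_6=24
G_6=24  [base 9] 2·9 + 6  →[9↦10]→  2·10 + 6 = 26  −1 ⇒ G_7=25
G_7=25  [base 10] 2·10 + 5  →[10↦11]→  2·11 + 5 = 27  −1 ⇒ G_8=26

ω·2 + 5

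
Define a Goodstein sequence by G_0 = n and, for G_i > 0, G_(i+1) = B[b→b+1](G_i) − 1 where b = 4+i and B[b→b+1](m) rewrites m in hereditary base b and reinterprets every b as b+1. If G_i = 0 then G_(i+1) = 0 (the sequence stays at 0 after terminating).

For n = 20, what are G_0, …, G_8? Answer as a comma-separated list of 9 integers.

20, 29, 39, 51, 65, 81, 99, 107, 115

base 4: 20 = 4^2 + 4; at 5: 5^2 + 5 = 30; next = 29
base 5: 29 = 5^2 + 4; at 6: 6^2 + 4 = 40; next = 39
base 6: 39 = 6^2 + 3; at 7: 7^2 + 3 = 52; next = 51
base 7: 51 = 7^2 + 2; at 8: 8^2 + 2 = 66; next = 65
base 8: 65 = 8^2 + 1; at 9: 9^2 + 1 = 82; next = 81
base 9: 81 = 9^2; at 10: 10^2 = 100; next = 99
base 10: 99 = 9·10 + 9; at 11: 9·11 + 9 = 108; next = 107
base 11: 107 = 9·11 + 8; at 12: 9·12 + 8 = 116; next = 115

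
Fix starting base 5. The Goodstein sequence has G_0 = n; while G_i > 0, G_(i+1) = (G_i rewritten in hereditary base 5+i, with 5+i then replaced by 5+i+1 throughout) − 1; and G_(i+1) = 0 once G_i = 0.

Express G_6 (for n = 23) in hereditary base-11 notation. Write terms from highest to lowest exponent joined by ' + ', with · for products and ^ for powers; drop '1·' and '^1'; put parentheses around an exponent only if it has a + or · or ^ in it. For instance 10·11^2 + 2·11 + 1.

G_0=23  [base 5] 4·5 + 3  →[5↦6]→  4·6 + 3 = 27  −1 ⇒ G_1=26
G_1=26  [base 6] 4·6 + 2  →[6↦7]→  4·7 + 2 = 30  −1 ⇒ G_2=29
G_2=29  [base 7] 4·7 + 1  →[7↦8]→  4·8 + 1 = 33  −1 ⇒ G_3=32
G_3=32  [base 8] 4·8  →[8↦9]→  4·9 = 36  −1 ⇒ G_4=35
G_4=35  [base 9] 3·9 + 8  →[9↦10]→  3·10 + 8 = 38  −1 ⇒ G_5=37
G_5=37  [base 10] 3·10 + 7  →[10↦11]→  3·11 + 7 = 40  −1 ⇒ G_6=39

3·11 + 6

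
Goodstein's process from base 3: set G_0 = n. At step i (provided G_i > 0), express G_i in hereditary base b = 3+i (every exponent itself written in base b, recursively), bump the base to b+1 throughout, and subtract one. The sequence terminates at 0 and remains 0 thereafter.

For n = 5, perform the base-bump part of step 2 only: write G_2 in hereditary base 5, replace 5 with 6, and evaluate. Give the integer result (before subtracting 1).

(0) 5|_3 = 3 + 2 ↦ 4 + 2|_4 = 6 ⇒ 5
(1) 5|_4 = 4 + 1 ↦ 5 + 1|_5 = 6 ⇒ 5
(2) 5|_5 = 5 ↦ 6|_6 = 6 ⇒ 5

6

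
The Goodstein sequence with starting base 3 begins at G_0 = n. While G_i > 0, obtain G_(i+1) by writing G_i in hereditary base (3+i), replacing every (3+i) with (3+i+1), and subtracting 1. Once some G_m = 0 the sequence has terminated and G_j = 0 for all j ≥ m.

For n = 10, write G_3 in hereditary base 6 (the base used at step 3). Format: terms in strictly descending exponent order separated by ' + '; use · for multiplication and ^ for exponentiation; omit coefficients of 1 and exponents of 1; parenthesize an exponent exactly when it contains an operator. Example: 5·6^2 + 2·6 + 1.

i=0: 10 = 3^2 + 1 (b=3); 3→4: 4^2 + 1 = 17; 17−1 = 16
i=1: 16 = 4^2 (b=4); 4→5: 5^2 = 25; 25−1 = 24
i=2: 24 = 4·5 + 4 (b=5); 5→6: 4·6 + 4 = 28; 28−1 = 27
i=3: 27 = 4·6 + 3 (b=6); 6→7: 4·7 + 3 = 31; 31−1 = 30

4·6 + 3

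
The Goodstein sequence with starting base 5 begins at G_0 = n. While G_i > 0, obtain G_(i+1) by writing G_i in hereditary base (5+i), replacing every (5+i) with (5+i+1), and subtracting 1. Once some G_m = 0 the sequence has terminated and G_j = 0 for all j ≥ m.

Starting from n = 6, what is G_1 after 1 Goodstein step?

G_0 = 6. HB_5(6) = 5 + 1. Bump = 7. G_1 = 6.
G_1 = 6. HB_6(6) = 6. Bump = 7. G_2 = 6.

6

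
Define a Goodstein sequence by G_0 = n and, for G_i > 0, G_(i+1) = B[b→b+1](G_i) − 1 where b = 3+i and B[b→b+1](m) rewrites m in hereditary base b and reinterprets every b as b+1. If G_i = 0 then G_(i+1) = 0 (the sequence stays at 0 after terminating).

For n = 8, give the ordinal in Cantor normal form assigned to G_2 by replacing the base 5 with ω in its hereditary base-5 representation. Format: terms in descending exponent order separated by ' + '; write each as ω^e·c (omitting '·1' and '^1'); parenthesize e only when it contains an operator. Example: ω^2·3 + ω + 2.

G_0 = 8. HB_3(8) = 2·3 + 2. Bump = 10. G_1 = 9.
G_1 = 9. HB_4(9) = 2·4 + 1. Bump = 11. G_2 = 10.
G_2 = 10. HB_5(10) = 2·5. Bump = 12. G_3 = 11.

ω·2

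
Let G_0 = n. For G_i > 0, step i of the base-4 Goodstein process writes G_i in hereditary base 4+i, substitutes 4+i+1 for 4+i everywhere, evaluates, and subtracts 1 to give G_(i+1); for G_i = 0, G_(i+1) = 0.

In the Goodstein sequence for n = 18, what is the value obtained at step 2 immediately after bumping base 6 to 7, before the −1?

49

base 4: 18 = 4^2 + 2; at 5: 5^2 + 2 = 27; next = 26
base 5: 26 = 5^2 + 1; at 6: 6^2 + 1 = 37; next = 36
base 6: 36 = 6^2; at 7: 7^2 = 49; next = 48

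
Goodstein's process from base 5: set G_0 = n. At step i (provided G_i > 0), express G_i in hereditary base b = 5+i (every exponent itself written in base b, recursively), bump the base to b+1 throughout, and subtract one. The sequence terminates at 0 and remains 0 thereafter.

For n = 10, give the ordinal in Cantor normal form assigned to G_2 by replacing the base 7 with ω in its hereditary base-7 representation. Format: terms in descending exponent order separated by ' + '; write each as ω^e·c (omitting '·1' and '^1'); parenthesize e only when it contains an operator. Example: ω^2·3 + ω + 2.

ω + 4

[0] 10 ≡ 2·5 (base 5). Lift 6: 12. −1: 11.
[1] 11 ≡ 6 + 5 (base 6). Lift 7: 12. −1: 11.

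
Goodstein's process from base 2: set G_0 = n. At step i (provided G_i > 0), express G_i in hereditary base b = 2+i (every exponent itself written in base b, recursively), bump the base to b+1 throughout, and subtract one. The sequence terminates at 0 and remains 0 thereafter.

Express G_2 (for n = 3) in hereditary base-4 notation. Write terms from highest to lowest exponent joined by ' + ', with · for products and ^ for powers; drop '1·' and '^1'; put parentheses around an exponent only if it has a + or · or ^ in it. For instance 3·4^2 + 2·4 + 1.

base 2: 3 = 2 + 1; at 3: 3 + 1 = 4; next = 3
base 3: 3 = 3; at 4: 4 = 4; next = 3

3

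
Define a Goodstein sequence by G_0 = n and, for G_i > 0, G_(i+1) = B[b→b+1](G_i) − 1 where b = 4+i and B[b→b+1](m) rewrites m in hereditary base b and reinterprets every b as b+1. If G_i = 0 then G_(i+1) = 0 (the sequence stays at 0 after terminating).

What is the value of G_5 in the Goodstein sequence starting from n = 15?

24

G_0=15  [base 4] 3·4 + 3  →[4↦5]→  3·5 + 3 = 18  −1 ⇒ G_1=17
G_1=17  [base 5] 3·5 + 2  →[5↦6]→  3·6 + 2 = 20  −1 ⇒ G_2=19
G_2=19  [base 6] 3·6 + 1  →[6↦7]→  3·7 + 1 = 22  −1 ⇒ G_3=21
G_3=21  [base 7] 3·7  →[7↦8]→  3·8 = 24  −1 ⇒ G_4=23
G_4=23  [base 8] 2·8 + 7  →[8↦9]→  2·9 + 7 = 25  −1 ⇒ G_5=24
G_5=24  [base 9] 2·9 + 6  →[9↦10]→  2·10 + 6 = 26  −1 ⇒ G_6=25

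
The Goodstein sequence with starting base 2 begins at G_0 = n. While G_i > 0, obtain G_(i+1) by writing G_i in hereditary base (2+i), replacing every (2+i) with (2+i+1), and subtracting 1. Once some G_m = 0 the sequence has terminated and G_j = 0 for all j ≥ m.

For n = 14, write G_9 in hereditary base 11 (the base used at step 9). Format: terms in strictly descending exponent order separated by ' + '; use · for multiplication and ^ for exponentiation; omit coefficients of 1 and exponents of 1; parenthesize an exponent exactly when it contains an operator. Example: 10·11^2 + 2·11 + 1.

i=0: 14 = 2^(2 + 1) + 2^2 + 2 (b=2); 2→3: 3^(3 + 1) + 3^3 + 3 = 111; 111−1 = 110
i=1: 110 = 3^(3 + 1) + 3^3 + 2 (b=3); 3→4: 4^(4 + 1) + 4^4 + 2 = 1282; 1282−1 = 1281
i=2: 1281 = 4^(4 + 1) + 4^4 + 1 (b=4); 4→5: 5^(5 + 1) + 5^5 + 1 = 18751; 18751−1 = 18750
i=3: 18750 = 5^(5 + 1) + 5^5 (b=5); 5→6: 6^(6 + 1) + 6^6 = 326592; 326592−1 = 326591
i=4: 326591 = 6^(6 + 1) + 5·6^5 + 5·6^4 + 5·6^3 + 5·6^2 + 5·6 + 5 (b=6); 6→7: 7^(7 + 1) + 5·7^5 + 5·7^4 + 5·7^3 + 5·7^2 + 5·7 + 5 = 5862841; 5862841−1 = 5862840
i=5: 5862840 = 7^(7 + 1) + 5·7^5 + 5·7^4 + 5·7^3 + 5·7^2 + 5·7 + 4 (b=7); 7→8: 8^(8 + 1) + 5·8^5 + 5·8^4 + 5·8^3 + 5·8^2 + 5·8 + 4 = 134404972; 134404972−1 = 134404971
i=6: 134404971 = 8^(8 + 1) + 5·8^5 + 5·8^4 + 5·8^3 + 5·8^2 + 5·8 + 3 (b=8); 8→9: 9^(9 + 1) + 5·9^5 + 5·9^4 + 5·9^3 + 5·9^2 + 5·9 + 3 = 3487116549; 3487116549−1 = 3487116548
i=7: 3487116548 = 9^(9 + 1) + 5·9^5 + 5·9^4 + 5·9^3 + 5·9^2 + 5·9 + 2 (b=9); 9→10: 10^(10 + 1) + 5·10^5 + 5·10^4 + 5·10^3 + 5·10^2 + 5·10 + 2 = 100000555552; 100000555552−1 = 100000555551
i=8: 100000555551 = 10^(10 + 1) + 5·10^5 + 5·10^4 + 5·10^3 + 5·10^2 + 5·10 + 1 (b=10); 10→11: 11^(11 + 1) + 5·11^5 + 5·11^4 + 5·11^3 + 5·11^2 + 5·11 + 1 = 3138429262497; 3138429262497−1 = 3138429262496

11^(11 + 1) + 5·11^5 + 5·11^4 + 5·11^3 + 5·11^2 + 5·11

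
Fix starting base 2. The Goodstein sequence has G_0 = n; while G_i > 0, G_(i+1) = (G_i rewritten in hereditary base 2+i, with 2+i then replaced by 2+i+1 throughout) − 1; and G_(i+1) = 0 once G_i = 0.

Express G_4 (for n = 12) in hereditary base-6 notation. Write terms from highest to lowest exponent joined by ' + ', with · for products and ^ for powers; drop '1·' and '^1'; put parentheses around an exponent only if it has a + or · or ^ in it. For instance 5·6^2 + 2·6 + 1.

base 2: 12 = 2^(2 + 1) + 2^2; at 3: 3^(3 + 1) + 3^3 = 108; next = 107
base 3: 107 = 3^(3 + 1) + 2·3^2 + 2·3 + 2; at 4: 4^(4 + 1) + 2·4^2 + 2·4 + 2 = 1066; next = 1065
base 4: 1065 = 4^(4 + 1) + 2·4^2 + 2·4 + 1; at 5: 5^(5 + 1) + 2·5^2 + 2·5 + 1 = 15686; next = 15685
base 5: 15685 = 5^(5 + 1) + 2·5^2 + 2·5; at 6: 6^(6 + 1) + 2·6^2 + 2·6 = 280020; next = 280019
base 6: 280019 = 6^(6 + 1) + 2·6^2 + 6 + 5; at 7: 7^(7 + 1) + 2·7^2 + 7 + 5 = 5764911; next = 5764910

6^(6 + 1) + 2·6^2 + 6 + 5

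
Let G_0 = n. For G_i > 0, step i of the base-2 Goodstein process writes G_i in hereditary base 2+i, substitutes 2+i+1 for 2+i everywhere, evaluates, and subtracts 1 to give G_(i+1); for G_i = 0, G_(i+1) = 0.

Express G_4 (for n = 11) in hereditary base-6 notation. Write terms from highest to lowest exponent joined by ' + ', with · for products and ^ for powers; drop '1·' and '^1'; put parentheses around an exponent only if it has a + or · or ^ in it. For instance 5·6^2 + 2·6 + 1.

11 —HB2→ 2^(2 + 1) + 2 + 1 —bump→ 3^(3 + 1) + 3 + 1 = 85 —(−1)→ 84
84 —HB3→ 3^(3 + 1) + 3 —bump→ 4^(4 + 1) + 4 = 1028 —(−1)→ 1027
1027 —HB4→ 4^(4 + 1) + 3 —bump→ 5^(5 + 1) + 3 = 15628 —(−1)→ 15627
15627 —HB5→ 5^(5 + 1) + 2 —bump→ 6^(6 + 1) + 2 = 279938 —(−1)→ 279937
279937 —HB6→ 6^(6 + 1) + 1 —bump→ 7^(7 + 1) + 1 = 5764802 —(−1)→ 5764801

6^(6 + 1) + 1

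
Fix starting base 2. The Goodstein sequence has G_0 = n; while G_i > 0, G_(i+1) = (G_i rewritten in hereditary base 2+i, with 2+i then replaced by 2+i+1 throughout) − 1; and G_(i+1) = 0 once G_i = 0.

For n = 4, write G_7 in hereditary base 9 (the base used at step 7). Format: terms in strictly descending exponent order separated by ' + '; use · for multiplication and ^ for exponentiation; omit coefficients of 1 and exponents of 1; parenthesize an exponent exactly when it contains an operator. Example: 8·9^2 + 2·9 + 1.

step 0: 4 = 2^2; sub 3 for 2: 3^3; = 27; G_1 = 27−1 = 26
step 1: 26 = 2·3^2 + 2·3 + 2; sub 4 for 3: 2·4^2 + 2·4 + 2; = 42; G_2 = 42−1 = 41
step 2: 41 = 2·4^2 + 2·4 + 1; sub 5 for 4: 2·5^2 + 2·5 + 1; = 61; G_3 = 61−1 = 60
step 3: 60 = 2·5^2 + 2·5; sub 6 for 5: 2·6^2 + 2·6; = 84; G_4 = 84−1 = 83
step 4: 83 = 2·6^2 + 6 + 5; sub 7 for 6: 2·7^2 + 7 + 5; = 110; G_5 = 110−1 = 109
step 5: 109 = 2·7^2 + 7 + 4; sub 8 for 7: 2·8^2 + 8 + 4; = 140; G_6 = 140−1 = 139
step 6: 139 = 2·8^2 + 8 + 3; sub 9 for 8: 2·9^2 + 9 + 3; = 174; G_7 = 174−1 = 173

2·9^2 + 9 + 2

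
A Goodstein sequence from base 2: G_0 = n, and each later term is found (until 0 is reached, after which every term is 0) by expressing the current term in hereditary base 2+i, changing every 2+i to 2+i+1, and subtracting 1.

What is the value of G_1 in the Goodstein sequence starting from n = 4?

[0] 4 ≡ 2^2 (base 2). Lift 3: 27. −1: 26.
[1] 26 ≡ 2·3^2 + 2·3 + 2 (base 3). Lift 4: 42. −1: 41.

26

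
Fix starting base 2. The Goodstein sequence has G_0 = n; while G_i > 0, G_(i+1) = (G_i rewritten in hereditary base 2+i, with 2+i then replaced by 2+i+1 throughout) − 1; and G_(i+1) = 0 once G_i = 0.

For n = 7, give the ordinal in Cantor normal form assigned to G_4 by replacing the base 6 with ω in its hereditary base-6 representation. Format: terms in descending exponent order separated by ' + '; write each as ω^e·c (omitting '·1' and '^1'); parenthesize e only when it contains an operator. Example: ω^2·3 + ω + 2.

7 —HB2→ 2^2 + 2 + 1 —bump→ 3^3 + 3 + 1 = 31 —(−1)→ 30
30 —HB3→ 3^3 + 3 —bump→ 4^4 + 4 = 260 —(−1)→ 259
259 —HB4→ 4^4 + 3 —bump→ 5^5 + 3 = 3128 —(−1)→ 3127
3127 —HB5→ 5^5 + 2 —bump→ 6^6 + 2 = 46658 —(−1)→ 46657
46657 —HB6→ 6^6 + 1 —bump→ 7^7 + 1 = 823544 —(−1)→ 823543

ω^ω + 1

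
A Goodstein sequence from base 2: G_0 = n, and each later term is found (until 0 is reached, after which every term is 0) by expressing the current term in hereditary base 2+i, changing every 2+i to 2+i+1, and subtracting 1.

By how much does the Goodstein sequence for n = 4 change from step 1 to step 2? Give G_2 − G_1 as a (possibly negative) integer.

i=0: 4 = 2^2 (b=2); 2→3: 3^3 = 27; 27−1 = 26
i=1: 26 = 2·3^2 + 2·3 + 2 (b=3); 3→4: 2·4^2 + 2·4 + 2 = 42; 42−1 = 41

15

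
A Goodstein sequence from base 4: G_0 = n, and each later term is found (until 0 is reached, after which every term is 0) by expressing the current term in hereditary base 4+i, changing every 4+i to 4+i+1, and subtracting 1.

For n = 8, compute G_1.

(0) 8|_4 = 2·4 ↦ 2·5|_5 = 10 ⇒ 9
(1) 9|_5 = 5 + 4 ↦ 6 + 4|_6 = 10 ⇒ 9

9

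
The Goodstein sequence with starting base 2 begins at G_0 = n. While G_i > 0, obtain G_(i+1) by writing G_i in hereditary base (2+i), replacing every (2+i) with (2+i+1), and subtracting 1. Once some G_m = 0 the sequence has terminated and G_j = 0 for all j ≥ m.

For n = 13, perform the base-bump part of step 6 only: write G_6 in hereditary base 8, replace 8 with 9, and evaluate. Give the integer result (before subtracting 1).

3486786856

[0] 13 ≡ 2^(2 + 1) + 2^2 + 1 (base 2). Lift 3: 109. −1: 108.
[1] 108 ≡ 3^(3 + 1) + 3^3 (base 3). Lift 4: 1280. −1: 1279.
[2] 1279 ≡ 4^(4 + 1) + 3·4^3 + 3·4^2 + 3·4 + 3 (base 4). Lift 5: 16093. −1: 16092.
[3] 16092 ≡ 5^(5 + 1) + 3·5^3 + 3·5^2 + 3·5 + 2 (base 5). Lift 6: 280712. −1: 280711.
[4] 280711 ≡ 6^(6 + 1) + 3·6^3 + 3·6^2 + 3·6 + 1 (base 6). Lift 7: 5765999. −1: 5765998.
[5] 5765998 ≡ 7^(7 + 1) + 3·7^3 + 3·7^2 + 3·7 (base 7). Lift 8: 134219480. −1: 134219479.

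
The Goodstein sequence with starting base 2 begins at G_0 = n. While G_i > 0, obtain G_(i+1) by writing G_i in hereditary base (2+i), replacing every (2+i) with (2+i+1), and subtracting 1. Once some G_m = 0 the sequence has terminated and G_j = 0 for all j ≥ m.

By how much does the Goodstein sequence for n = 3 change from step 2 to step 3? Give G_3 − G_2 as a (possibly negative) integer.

-1

(0) 3|_2 = 2 + 1 ↦ 3 + 1|_3 = 4 ⇒ 3
(1) 3|_3 = 3 ↦ 4|_4 = 4 ⇒ 3
(2) 3|_4 = 3 ↦ 3|_5 = 3 ⇒ 2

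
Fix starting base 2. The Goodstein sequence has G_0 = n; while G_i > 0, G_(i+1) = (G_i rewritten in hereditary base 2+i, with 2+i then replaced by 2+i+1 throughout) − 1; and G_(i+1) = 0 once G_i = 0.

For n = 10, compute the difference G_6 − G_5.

i=0: 10 = 2^(2 + 1) + 2 (b=2); 2→3: 3^(3 + 1) + 3 = 84; 84−1 = 83
i=1: 83 = 3^(3 + 1) + 2 (b=3); 3→4: 4^(4 + 1) + 2 = 1026; 1026−1 = 1025
i=2: 1025 = 4^(4 + 1) + 1 (b=4); 4→5: 5^(5 + 1) + 1 = 15626; 15626−1 = 15625
i=3: 15625 = 5^(5 + 1) (b=5); 5→6: 6^(6 + 1) = 279936; 279936−1 = 279935
i=4: 279935 = 5·6^6 + 5·6^5 + 5·6^4 + 5·6^3 + 5·6^2 + 5·6 + 5 (b=6); 6→7: 5·7^7 + 5·7^5 + 5·7^4 + 5·7^3 + 5·7^2 + 5·7 + 5 = 4215755; 4215755−1 = 4215754
i=5: 4215754 = 5·7^7 + 5·7^5 + 5·7^4 + 5·7^3 + 5·7^2 + 5·7 + 4 (b=7); 7→8: 5·8^8 + 5·8^5 + 5·8^4 + 5·8^3 + 5·8^2 + 5·8 + 4 = 84073324; 84073324−1 = 84073323

79857569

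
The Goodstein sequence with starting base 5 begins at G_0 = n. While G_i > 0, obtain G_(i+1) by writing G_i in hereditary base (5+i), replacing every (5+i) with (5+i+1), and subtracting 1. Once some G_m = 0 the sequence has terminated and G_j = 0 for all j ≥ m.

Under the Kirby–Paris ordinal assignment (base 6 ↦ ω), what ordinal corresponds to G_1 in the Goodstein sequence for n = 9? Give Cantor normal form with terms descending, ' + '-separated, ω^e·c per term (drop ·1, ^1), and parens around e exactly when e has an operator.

step 0: 9 = 5 + 4; sub 6 for 5: 6 + 4; = 10; G_1 = 10−1 = 9
step 1: 9 = 6 + 3; sub 7 for 6: 7 + 3; = 10; G_2 = 10−1 = 9

ω + 3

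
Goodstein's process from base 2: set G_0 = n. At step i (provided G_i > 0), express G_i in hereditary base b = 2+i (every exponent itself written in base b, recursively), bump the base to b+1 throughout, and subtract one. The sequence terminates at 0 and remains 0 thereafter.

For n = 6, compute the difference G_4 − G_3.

base 2: 6 = 2^2 + 2; at 3: 3^3 + 3 = 30; next = 29
base 3: 29 = 3^3 + 2; at 4: 4^4 + 2 = 258; next = 257
base 4: 257 = 4^4 + 1; at 5: 5^5 + 1 = 3126; next = 3125
base 5: 3125 = 5^5; at 6: 6^6 = 46656; next = 46655

43530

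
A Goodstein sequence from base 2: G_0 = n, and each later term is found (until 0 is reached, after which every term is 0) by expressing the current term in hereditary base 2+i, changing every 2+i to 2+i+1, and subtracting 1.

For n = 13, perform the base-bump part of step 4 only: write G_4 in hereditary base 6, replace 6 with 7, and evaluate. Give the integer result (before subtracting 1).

step 0: 13 = 2^(2 + 1) + 2^2 + 1; sub 3 for 2: 3^(3 + 1) + 3^3 + 1; = 109; G_1 = 109−1 = 108
step 1: 108 = 3^(3 + 1) + 3^3; sub 4 for 3: 4^(4 + 1) + 4^4; = 1280; G_2 = 1280−1 = 1279
step 2: 1279 = 4^(4 + 1) + 3·4^3 + 3·4^2 + 3·4 + 3; sub 5 for 4: 5^(5 + 1) + 3·5^3 + 3·5^2 + 3·5 + 3; = 16093; G_3 = 16093−1 = 16092
step 3: 16092 = 5^(5 + 1) + 3·5^3 + 3·5^2 + 3·5 + 2; sub 6 for 5: 6^(6 + 1) + 3·6^3 + 3·6^2 + 3·6 + 2; = 280712; G_4 = 280712−1 = 280711
step 4: 280711 = 6^(6 + 1) + 3·6^3 + 3·6^2 + 3·6 + 1; sub 7 for 6: 7^(7 + 1) + 3·7^3 + 3·7^2 + 3·7 + 1; = 5765999; G_5 = 5765999−1 = 5765998

5765999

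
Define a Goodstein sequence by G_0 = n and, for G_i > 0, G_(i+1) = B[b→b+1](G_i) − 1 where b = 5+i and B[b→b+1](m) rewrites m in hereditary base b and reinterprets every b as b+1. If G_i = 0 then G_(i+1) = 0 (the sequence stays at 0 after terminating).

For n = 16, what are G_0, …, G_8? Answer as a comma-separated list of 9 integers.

16, 18, 20, 21, 22, 23, 24, 25, 26

step 0: 16 = 3·5 + 1; sub 6 for 5: 3·6 + 1; = 19; G_1 = 19−1 = 18
step 1: 18 = 3·6; sub 7 for 6: 3·7; = 21; G_2 = 21−1 = 20
step 2: 20 = 2·7 + 6; sub 8 for 7: 2·8 + 6; = 22; G_3 = 22−1 = 21
step 3: 21 = 2·8 + 5; sub 9 for 8: 2·9 + 5; = 23; G_4 = 23−1 = 22
step 4: 22 = 2·9 + 4; sub 10 for 9: 2·10 + 4; = 24; G_5 = 24−1 = 23
step 5: 23 = 2·10 + 3; sub 11 for 10: 2·11 + 3; = 25; G_6 = 25−1 = 24
step 6: 24 = 2·11 + 2; sub 12 for 11: 2·12 + 2; = 26; G_7 = 26−1 = 25
step 7: 25 = 2·12 + 1; sub 13 for 12: 2·13 + 1; = 27; G_8 = 27−1 = 26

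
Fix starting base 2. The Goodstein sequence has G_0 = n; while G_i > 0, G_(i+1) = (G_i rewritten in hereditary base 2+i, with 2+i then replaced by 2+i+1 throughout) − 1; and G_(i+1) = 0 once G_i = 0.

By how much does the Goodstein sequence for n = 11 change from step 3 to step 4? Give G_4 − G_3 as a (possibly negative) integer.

(0) 11|_2 = 2^(2 + 1) + 2 + 1 ↦ 3^(3 + 1) + 3 + 1|_3 = 85 ⇒ 84
(1) 84|_3 = 3^(3 + 1) + 3 ↦ 4^(4 + 1) + 4|_4 = 1028 ⇒ 1027
(2) 1027|_4 = 4^(4 + 1) + 3 ↦ 5^(5 + 1) + 3|_5 = 15628 ⇒ 15627
(3) 15627|_5 = 5^(5 + 1) + 2 ↦ 6^(6 + 1) + 2|_6 = 279938 ⇒ 279937

264310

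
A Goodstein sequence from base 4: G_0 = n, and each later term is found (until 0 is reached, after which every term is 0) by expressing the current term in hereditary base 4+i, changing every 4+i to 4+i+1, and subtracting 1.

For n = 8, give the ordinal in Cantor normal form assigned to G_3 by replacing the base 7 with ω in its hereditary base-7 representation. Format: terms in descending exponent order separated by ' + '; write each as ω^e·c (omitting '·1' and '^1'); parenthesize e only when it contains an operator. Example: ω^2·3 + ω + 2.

ω + 2

i=0: 8 = 2·4 (b=4); 4→5: 2·5 = 10; 10−1 = 9
i=1: 9 = 5 + 4 (b=5); 5→6: 6 + 4 = 10; 10−1 = 9
i=2: 9 = 6 + 3 (b=6); 6→7: 7 + 3 = 10; 10−1 = 9
i=3: 9 = 7 + 2 (b=7); 7→8: 8 + 2 = 10; 10−1 = 9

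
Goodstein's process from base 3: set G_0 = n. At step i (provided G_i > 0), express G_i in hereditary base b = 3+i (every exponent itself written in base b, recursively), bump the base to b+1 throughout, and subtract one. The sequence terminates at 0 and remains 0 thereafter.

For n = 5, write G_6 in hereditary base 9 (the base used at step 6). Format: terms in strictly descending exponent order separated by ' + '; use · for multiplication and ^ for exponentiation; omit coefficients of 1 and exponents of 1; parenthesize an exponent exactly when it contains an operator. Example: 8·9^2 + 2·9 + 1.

2

G_0=5  [base 3] 3 + 2  →[3↦4]→  4 + 2 = 6  −1 ⇒ G_1=5
G_1=5  [base 4] 4 + 1  →[4↦5]→  5 + 1 = 6  −1 ⇒ G_2=5
G_2=5  [base 5] 5  →[5↦6]→  6 = 6  −1 ⇒ G_3=5
G_3=5  [base 6] 5  →[6↦7]→  5 = 5  −1 ⇒ G_4=4
G_4=4  [base 7] 4  →[7↦8]→  4 = 4  −1 ⇒ G_5=3
G_5=3  [base 8] 3  →[8↦9]→  3 = 3  −1 ⇒ G_6=2
G_6=2  [base 9] 2  →[9↦10]→  2 = 2  −1 ⇒ G_7=1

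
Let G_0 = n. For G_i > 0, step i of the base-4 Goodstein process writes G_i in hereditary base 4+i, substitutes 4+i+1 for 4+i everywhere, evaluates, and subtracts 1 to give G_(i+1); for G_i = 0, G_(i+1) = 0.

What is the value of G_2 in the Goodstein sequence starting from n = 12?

G_0 = 12. HB_4(12) = 3·4. Bump = 15. G_1 = 14.
G_1 = 14. HB_5(14) = 2·5 + 4. Bump = 16. G_2 = 15.
G_2 = 15. HB_6(15) = 2·6 + 3. Bump = 17. G_3 = 16.

15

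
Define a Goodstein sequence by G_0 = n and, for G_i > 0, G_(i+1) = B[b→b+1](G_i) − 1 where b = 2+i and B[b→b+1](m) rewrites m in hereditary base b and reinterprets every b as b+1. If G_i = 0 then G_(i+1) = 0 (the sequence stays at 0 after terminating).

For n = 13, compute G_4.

280711

(0) 13|_2 = 2^(2 + 1) + 2^2 + 1 ↦ 3^(3 + 1) + 3^3 + 1|_3 = 109 ⇒ 108
(1) 108|_3 = 3^(3 + 1) + 3^3 ↦ 4^(4 + 1) + 4^4|_4 = 1280 ⇒ 1279
(2) 1279|_4 = 4^(4 + 1) + 3·4^3 + 3·4^2 + 3·4 + 3 ↦ 5^(5 + 1) + 3·5^3 + 3·5^2 + 3·5 + 3|_5 = 16093 ⇒ 16092
(3) 16092|_5 = 5^(5 + 1) + 3·5^3 + 3·5^2 + 3·5 + 2 ↦ 6^(6 + 1) + 3·6^3 + 3·6^2 + 3·6 + 2|_6 = 280712 ⇒ 280711
(4) 280711|_6 = 6^(6 + 1) + 3·6^3 + 3·6^2 + 3·6 + 1 ↦ 7^(7 + 1) + 3·7^3 + 3·7^2 + 3·7 + 1|_7 = 5765999 ⇒ 5765998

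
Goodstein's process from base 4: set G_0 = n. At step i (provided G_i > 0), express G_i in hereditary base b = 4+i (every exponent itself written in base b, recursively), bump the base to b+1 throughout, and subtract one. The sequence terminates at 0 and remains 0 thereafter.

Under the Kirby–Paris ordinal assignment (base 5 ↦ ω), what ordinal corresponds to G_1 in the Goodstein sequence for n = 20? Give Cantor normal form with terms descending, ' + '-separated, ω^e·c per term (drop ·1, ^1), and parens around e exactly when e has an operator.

i=0: 20 = 4^2 + 4 (b=4); 4→5: 5^2 + 5 = 30; 30−1 = 29
i=1: 29 = 5^2 + 4 (b=5); 5→6: 6^2 + 4 = 40; 40−1 = 39

ω^2 + 4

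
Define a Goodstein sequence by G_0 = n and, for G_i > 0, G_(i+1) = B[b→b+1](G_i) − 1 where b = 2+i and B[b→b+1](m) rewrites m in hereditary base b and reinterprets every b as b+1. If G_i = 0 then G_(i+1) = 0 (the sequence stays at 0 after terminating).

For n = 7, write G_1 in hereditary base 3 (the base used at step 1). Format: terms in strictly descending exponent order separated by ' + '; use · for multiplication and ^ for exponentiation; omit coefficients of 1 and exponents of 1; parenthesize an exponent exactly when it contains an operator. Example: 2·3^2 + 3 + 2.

[0] 7 ≡ 2^2 + 2 + 1 (base 2). Lift 3: 31. −1: 30.
[1] 30 ≡ 3^3 + 3 (base 3). Lift 4: 260. −1: 259.

3^3 + 3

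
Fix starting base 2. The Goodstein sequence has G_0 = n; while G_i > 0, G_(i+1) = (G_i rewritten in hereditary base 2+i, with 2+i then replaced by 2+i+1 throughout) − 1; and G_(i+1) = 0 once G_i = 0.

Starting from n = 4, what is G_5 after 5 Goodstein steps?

109

(0) 4|_2 = 2^2 ↦ 3^3|_3 = 27 ⇒ 26
(1) 26|_3 = 2·3^2 + 2·3 + 2 ↦ 2·4^2 + 2·4 + 2|_4 = 42 ⇒ 41
(2) 41|_4 = 2·4^2 + 2·4 + 1 ↦ 2·5^2 + 2·5 + 1|_5 = 61 ⇒ 60
(3) 60|_5 = 2·5^2 + 2·5 ↦ 2·6^2 + 2·6|_6 = 84 ⇒ 83
(4) 83|_6 = 2·6^2 + 6 + 5 ↦ 2·7^2 + 7 + 5|_7 = 110 ⇒ 109
(5) 109|_7 = 2·7^2 + 7 + 4 ↦ 2·8^2 + 8 + 4|_8 = 140 ⇒ 139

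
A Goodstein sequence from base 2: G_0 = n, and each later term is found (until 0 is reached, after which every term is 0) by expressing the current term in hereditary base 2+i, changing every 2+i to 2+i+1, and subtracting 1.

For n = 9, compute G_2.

1023

9 —HB2→ 2^(2 + 1) + 1 —bump→ 3^(3 + 1) + 1 = 82 —(−1)→ 81
81 —HB3→ 3^(3 + 1) —bump→ 4^(4 + 1) = 1024 —(−1)→ 1023
1023 —HB4→ 3·4^4 + 3·4^3 + 3·4^2 + 3·4 + 3 —bump→ 3·5^5 + 3·5^3 + 3·5^2 + 3·5 + 3 = 9843 —(−1)→ 9842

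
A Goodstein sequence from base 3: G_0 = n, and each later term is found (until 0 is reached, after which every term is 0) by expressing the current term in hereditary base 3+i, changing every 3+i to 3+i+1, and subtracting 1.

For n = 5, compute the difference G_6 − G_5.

-1

step 0: 5 = 3 + 2; sub 4 for 3: 4 + 2; = 6; G_1 = 6−1 = 5
step 1: 5 = 4 + 1; sub 5 for 4: 5 + 1; = 6; G_2 = 6−1 = 5
step 2: 5 = 5; sub 6 for 5: 6; = 6; G_3 = 6−1 = 5
step 3: 5 = 5; sub 7 for 6: 5; = 5; G_4 = 5−1 = 4
step 4: 4 = 4; sub 8 for 7: 4; = 4; G_5 = 4−1 = 3
step 5: 3 = 3; sub 9 for 8: 3; = 3; G_6 = 3−1 = 2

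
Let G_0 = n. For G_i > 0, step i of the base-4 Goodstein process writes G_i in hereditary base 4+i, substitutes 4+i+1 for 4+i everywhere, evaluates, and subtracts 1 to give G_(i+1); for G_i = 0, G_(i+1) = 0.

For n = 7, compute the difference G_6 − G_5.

-1

step 0: 7 = 4 + 3; sub 5 for 4: 5 + 3; = 8; G_1 = 8−1 = 7
step 1: 7 = 5 + 2; sub 6 for 5: 6 + 2; = 8; G_2 = 8−1 = 7
step 2: 7 = 6 + 1; sub 7 for 6: 7 + 1; = 8; G_3 = 8−1 = 7
step 3: 7 = 7; sub 8 for 7: 8; = 8; G_4 = 8−1 = 7
step 4: 7 = 7; sub 9 for 8: 7; = 7; G_5 = 7−1 = 6
step 5: 6 = 6; sub 10 for 9: 6; = 6; G_6 = 6−1 = 5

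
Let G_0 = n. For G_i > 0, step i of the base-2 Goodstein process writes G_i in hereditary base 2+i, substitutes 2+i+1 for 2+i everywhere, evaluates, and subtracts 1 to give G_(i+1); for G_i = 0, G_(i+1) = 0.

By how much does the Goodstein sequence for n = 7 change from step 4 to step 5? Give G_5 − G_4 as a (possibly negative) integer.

776886

G_0=7  [base 2] 2^2 + 2 + 1  →[2↦3]→  3^3 + 3 + 1 = 31  −1 ⇒ G_1=30
G_1=30  [base 3] 3^3 + 3  →[3↦4]→  4^4 + 4 = 260  −1 ⇒ G_2=259
G_2=259  [base 4] 4^4 + 3  →[4↦5]→  5^5 + 3 = 3128  −1 ⇒ G_3=3127
G_3=3127  [base 5] 5^5 + 2  →[5↦6]→  6^6 + 2 = 46658  −1 ⇒ G_4=46657
G_4=46657  [base 6] 6^6 + 1  →[6↦7]→  7^7 + 1 = 823544  −1 ⇒ G_5=823543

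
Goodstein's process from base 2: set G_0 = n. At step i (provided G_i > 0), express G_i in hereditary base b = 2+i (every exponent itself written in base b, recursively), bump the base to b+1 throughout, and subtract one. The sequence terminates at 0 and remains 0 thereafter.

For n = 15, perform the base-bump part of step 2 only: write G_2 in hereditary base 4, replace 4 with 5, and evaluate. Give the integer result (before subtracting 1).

18753

(0) 15|_2 = 2^(2 + 1) + 2^2 + 2 + 1 ↦ 3^(3 + 1) + 3^3 + 3 + 1|_3 = 112 ⇒ 111
(1) 111|_3 = 3^(3 + 1) + 3^3 + 3 ↦ 4^(4 + 1) + 4^4 + 4|_4 = 1284 ⇒ 1283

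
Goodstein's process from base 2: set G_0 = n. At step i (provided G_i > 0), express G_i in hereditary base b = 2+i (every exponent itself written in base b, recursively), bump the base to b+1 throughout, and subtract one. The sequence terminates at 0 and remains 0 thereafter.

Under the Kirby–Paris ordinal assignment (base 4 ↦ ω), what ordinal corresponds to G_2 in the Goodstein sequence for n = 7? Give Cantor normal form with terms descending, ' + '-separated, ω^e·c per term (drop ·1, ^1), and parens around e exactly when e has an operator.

ω^ω + 3

[0] 7 ≡ 2^2 + 2 + 1 (base 2). Lift 3: 31. −1: 30.
[1] 30 ≡ 3^3 + 3 (base 3). Lift 4: 260. −1: 259.
[2] 259 ≡ 4^4 + 3 (base 4). Lift 5: 3128. −1: 3127.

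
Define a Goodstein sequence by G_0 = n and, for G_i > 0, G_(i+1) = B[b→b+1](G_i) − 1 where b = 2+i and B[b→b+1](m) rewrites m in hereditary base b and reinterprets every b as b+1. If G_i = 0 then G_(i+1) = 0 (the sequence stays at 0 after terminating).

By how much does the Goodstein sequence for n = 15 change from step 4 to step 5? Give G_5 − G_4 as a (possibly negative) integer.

i=0: 15 = 2^(2 + 1) + 2^2 + 2 + 1 (b=2); 2→3: 3^(3 + 1) + 3^3 + 3 + 1 = 112; 112−1 = 111
i=1: 111 = 3^(3 + 1) + 3^3 + 3 (b=3); 3→4: 4^(4 + 1) + 4^4 + 4 = 1284; 1284−1 = 1283
i=2: 1283 = 4^(4 + 1) + 4^4 + 3 (b=4); 4→5: 5^(5 + 1) + 5^5 + 3 = 18753; 18753−1 = 18752
i=3: 18752 = 5^(5 + 1) + 5^5 + 2 (b=5); 5→6: 6^(6 + 1) + 6^6 + 2 = 326594; 326594−1 = 326593
i=4: 326593 = 6^(6 + 1) + 6^6 + 1 (b=6); 6→7: 7^(7 + 1) + 7^7 + 1 = 6588345; 6588345−1 = 6588344

6261751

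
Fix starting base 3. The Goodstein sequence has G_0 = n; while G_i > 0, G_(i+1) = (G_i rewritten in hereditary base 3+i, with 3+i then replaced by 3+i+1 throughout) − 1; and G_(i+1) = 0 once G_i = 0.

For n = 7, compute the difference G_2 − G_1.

1

(0) 7|_3 = 2·3 + 1 ↦ 2·4 + 1|_4 = 9 ⇒ 8
(1) 8|_4 = 2·4 ↦ 2·5|_5 = 10 ⇒ 9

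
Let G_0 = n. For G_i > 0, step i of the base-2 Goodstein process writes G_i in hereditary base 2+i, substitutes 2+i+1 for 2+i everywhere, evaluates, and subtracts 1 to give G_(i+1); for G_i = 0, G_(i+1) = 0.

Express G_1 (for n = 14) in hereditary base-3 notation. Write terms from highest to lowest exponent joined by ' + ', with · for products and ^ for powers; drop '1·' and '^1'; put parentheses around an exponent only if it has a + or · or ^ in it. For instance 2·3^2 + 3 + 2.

3^(3 + 1) + 3^3 + 2

(0) 14|_2 = 2^(2 + 1) + 2^2 + 2 ↦ 3^(3 + 1) + 3^3 + 3|_3 = 111 ⇒ 110
(1) 110|_3 = 3^(3 + 1) + 3^3 + 2 ↦ 4^(4 + 1) + 4^4 + 2|_4 = 1282 ⇒ 1281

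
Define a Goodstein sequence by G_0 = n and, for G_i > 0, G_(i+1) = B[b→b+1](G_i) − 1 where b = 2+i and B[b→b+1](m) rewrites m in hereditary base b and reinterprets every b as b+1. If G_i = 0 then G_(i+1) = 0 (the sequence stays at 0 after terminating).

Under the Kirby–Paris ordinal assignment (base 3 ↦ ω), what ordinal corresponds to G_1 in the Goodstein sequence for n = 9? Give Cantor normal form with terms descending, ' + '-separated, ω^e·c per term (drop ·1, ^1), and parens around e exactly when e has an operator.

G_0=9  [base 2] 2^(2 + 1) + 1  →[2↦3]→  3^(3 + 1) + 1 = 82  −1 ⇒ G_1=81
G_1=81  [base 3] 3^(3 + 1)  →[3↦4]→  4^(4 + 1) = 1024  −1 ⇒ G_2=1023

ω^(ω + 1)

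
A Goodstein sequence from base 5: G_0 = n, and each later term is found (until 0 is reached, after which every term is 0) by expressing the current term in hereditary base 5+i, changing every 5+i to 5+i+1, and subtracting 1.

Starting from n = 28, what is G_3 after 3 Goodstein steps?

64

i=0: 28 = 5^2 + 3 (b=5); 5→6: 6^2 + 3 = 39; 39−1 = 38
i=1: 38 = 6^2 + 2 (b=6); 6→7: 7^2 + 2 = 51; 51−1 = 50
i=2: 50 = 7^2 + 1 (b=7); 7→8: 8^2 + 1 = 65; 65−1 = 64
i=3: 64 = 8^2 (b=8); 8→9: 9^2 = 81; 81−1 = 80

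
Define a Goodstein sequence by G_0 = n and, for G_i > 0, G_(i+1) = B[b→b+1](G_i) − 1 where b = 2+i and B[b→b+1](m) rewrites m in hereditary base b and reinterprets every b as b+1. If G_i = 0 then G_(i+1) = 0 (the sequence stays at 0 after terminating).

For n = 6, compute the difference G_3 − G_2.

i=0: 6 = 2^2 + 2 (b=2); 2→3: 3^3 + 3 = 30; 30−1 = 29
i=1: 29 = 3^3 + 2 (b=3); 3→4: 4^4 + 2 = 258; 258−1 = 257
i=2: 257 = 4^4 + 1 (b=4); 4→5: 5^5 + 1 = 3126; 3126−1 = 3125

2868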